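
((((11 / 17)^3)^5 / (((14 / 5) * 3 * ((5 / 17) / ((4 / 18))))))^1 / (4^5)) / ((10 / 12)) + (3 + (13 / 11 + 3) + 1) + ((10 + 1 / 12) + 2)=6053519666413312062980161 / 298715734542502000120320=20.27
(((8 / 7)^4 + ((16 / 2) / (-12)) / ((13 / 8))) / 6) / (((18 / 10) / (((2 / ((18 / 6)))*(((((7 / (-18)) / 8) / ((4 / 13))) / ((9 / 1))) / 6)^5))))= -0.00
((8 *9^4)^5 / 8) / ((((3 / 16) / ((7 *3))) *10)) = 2788676672336642100658176 / 5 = 557735334467328420131635.20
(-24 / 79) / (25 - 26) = 24 / 79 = 0.30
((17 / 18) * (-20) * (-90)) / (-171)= -1700 / 171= -9.94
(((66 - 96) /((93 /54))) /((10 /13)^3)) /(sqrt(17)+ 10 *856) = -50777064 /11357405365+ 59319 *sqrt(17) /113574053650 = -0.00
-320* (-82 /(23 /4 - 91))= -307.80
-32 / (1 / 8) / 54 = -128 / 27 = -4.74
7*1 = 7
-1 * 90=-90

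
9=9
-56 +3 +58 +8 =13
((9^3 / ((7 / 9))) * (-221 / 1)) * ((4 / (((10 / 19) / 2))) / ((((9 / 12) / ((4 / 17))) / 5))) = -34572096 / 7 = -4938870.86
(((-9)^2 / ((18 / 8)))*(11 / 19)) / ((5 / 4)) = 1584 / 95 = 16.67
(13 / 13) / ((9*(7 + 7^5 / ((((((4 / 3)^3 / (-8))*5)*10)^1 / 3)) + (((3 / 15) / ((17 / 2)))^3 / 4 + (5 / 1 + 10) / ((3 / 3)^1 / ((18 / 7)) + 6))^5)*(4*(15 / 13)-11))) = 116946277059623999041672356933593750000 / 22344232032083556037278696615481577855855223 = 0.00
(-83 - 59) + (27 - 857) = -972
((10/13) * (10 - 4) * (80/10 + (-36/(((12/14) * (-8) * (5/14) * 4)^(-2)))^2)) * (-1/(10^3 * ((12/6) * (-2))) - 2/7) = -206210760001843179/13114922275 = -15723368.82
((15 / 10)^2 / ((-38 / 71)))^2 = 408321 / 23104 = 17.67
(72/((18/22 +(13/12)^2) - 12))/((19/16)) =-1824768/301207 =-6.06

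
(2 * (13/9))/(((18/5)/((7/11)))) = 455/891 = 0.51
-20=-20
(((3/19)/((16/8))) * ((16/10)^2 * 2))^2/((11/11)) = 36864/225625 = 0.16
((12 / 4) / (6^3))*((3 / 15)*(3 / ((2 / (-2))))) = -1 / 120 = -0.01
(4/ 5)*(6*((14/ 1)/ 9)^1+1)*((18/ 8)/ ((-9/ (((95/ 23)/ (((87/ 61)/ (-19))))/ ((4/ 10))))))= 3413255/ 12006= 284.30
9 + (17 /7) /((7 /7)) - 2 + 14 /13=956 /91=10.51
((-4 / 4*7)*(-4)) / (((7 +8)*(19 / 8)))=0.79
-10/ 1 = -10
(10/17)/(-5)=-2/17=-0.12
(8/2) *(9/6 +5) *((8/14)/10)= 52/35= 1.49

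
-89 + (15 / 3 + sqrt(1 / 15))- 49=-133 + sqrt(15) / 15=-132.74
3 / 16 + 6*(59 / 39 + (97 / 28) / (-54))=116357 / 13104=8.88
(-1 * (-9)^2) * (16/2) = -648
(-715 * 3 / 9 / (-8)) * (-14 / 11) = -455 / 12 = -37.92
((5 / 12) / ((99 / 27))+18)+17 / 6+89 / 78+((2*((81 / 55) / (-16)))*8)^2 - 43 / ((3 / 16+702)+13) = 130661534363 / 5399951700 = 24.20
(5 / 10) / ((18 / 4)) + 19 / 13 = 184 / 117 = 1.57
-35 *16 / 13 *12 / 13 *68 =-456960 / 169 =-2703.91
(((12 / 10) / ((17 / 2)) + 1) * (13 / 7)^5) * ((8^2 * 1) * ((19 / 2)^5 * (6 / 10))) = 535066487536074 / 7142975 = 74908072.27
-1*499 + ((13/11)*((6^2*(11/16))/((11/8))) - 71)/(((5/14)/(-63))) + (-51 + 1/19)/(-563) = 4867284513/588335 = 8272.98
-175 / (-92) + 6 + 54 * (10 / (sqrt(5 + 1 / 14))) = 727 / 92 + 540 * sqrt(994) / 71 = 247.69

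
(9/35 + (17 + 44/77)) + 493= 17879/35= 510.83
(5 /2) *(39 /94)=195 /188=1.04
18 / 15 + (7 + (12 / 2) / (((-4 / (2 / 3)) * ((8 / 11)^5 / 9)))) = -5903807 / 163840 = -36.03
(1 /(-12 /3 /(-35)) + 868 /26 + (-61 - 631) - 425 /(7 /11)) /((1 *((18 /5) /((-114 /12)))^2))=-4328850275 /471744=-9176.27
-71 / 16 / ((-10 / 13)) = 923 / 160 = 5.77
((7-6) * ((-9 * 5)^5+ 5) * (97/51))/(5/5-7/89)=-796515629980/2091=-380925695.83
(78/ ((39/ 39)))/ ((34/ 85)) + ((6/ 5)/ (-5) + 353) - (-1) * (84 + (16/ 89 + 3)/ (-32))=44974237/ 71200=631.66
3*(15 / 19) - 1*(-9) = 216 / 19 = 11.37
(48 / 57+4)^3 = 113.53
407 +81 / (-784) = 319007 / 784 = 406.90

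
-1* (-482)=482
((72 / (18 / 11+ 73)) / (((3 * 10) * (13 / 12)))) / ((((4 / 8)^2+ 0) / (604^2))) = 2311474176 / 53365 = 43314.42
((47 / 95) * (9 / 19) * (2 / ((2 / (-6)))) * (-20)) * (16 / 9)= 18048 / 361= 49.99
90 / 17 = 5.29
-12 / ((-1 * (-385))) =-0.03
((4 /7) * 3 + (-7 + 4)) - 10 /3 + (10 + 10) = 323 /21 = 15.38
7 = 7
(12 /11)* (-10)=-120 /11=-10.91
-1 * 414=-414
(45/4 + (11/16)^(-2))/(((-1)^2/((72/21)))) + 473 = 439445/847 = 518.83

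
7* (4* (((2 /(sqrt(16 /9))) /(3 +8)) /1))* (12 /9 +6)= 28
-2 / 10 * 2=-2 / 5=-0.40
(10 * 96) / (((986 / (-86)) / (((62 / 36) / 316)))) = -53320 / 116841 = -0.46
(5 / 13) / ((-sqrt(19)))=-5 * sqrt(19) / 247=-0.09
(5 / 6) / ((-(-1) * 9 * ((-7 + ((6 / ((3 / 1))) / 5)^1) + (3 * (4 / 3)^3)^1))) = 25 / 138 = 0.18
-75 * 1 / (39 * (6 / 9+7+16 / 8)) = -75 / 377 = -0.20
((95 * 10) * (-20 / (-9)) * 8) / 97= 152000 / 873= 174.11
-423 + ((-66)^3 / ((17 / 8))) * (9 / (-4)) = 5167737 / 17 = 303984.53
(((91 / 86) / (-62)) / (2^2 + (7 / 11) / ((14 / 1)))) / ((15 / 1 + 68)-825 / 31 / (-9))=-429 / 8740868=-0.00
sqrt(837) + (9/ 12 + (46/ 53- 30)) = -6017/ 212 + 3 * sqrt(93) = 0.55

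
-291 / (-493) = 291 / 493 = 0.59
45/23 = 1.96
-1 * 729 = -729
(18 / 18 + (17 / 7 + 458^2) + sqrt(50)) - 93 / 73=209773.23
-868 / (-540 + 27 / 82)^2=-0.00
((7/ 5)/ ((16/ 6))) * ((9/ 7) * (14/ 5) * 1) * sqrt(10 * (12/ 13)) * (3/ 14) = 81 * sqrt(390)/ 1300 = 1.23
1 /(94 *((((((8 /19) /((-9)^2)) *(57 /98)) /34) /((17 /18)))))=42483 /376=112.99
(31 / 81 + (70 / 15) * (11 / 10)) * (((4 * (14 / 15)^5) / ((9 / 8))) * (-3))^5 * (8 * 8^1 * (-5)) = 215880754037924313244861442909669181882368 / 4970187455316355526447296142578125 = 43435133.18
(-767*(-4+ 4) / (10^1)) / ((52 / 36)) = 0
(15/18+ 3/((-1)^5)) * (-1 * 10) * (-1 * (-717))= 15535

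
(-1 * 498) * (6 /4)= -747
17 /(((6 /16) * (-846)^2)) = 0.00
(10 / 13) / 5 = 2 / 13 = 0.15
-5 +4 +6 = 5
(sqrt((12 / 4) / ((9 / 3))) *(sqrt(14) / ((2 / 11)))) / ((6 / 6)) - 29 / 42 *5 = -145 / 42 + 11 *sqrt(14) / 2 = 17.13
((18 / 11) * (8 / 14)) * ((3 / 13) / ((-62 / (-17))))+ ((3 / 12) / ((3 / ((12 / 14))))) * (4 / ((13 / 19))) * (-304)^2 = 1197528364 / 31031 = 38591.36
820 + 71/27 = 22211/27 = 822.63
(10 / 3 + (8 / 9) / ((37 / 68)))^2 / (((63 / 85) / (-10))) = -2325358600 / 6986007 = -332.86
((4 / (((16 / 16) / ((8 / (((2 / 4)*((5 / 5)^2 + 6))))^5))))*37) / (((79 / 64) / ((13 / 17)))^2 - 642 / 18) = -322277166022656 / 1153918551947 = -279.29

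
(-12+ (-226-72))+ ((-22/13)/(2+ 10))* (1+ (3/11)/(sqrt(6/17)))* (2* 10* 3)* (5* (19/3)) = -22540/39-475* sqrt(102)/39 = -700.96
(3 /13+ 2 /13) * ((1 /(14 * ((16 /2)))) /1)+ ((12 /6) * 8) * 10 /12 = 58255 /4368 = 13.34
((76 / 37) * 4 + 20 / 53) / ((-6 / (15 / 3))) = -42130 / 5883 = -7.16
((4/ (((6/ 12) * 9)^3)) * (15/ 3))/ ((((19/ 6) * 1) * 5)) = 64/ 4617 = 0.01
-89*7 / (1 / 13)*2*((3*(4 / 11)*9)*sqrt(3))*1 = -1749384*sqrt(3) / 11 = -275456.54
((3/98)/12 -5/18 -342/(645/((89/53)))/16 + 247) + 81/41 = 204916076611/824131980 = 248.64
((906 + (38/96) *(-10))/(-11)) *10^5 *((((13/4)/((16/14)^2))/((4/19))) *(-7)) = 5731640403125/8448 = 678461221.96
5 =5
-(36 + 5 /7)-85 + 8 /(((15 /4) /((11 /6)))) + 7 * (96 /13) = -270724 /4095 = -66.11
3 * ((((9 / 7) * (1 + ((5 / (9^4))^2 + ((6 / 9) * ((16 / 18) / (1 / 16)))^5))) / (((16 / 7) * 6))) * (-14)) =-11545022755259 / 38263752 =-301722.18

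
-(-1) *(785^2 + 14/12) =3697357/6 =616226.17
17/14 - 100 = -1383/14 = -98.79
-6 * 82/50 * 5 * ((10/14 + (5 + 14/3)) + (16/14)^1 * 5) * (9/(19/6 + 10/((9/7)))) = -4489992/6895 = -651.20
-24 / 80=-3 / 10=-0.30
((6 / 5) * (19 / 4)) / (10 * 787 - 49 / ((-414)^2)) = 4884786 / 6744432355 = 0.00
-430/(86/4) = -20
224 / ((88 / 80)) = 2240 / 11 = 203.64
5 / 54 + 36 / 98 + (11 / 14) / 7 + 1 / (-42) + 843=843.55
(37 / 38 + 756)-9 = 28423 / 38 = 747.97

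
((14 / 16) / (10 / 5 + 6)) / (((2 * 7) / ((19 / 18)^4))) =130321 / 13436928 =0.01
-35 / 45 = -7 / 9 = -0.78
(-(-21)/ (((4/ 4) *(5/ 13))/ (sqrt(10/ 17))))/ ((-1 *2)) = -273 *sqrt(170)/ 170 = -20.94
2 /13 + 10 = 132 /13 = 10.15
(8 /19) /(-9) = -0.05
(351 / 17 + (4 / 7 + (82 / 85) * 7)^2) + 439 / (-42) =63.84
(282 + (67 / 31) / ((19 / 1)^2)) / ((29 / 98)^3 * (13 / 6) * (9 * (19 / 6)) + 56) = 11881340509472 / 2426780559381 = 4.90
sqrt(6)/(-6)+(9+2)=11 - sqrt(6)/6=10.59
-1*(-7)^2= -49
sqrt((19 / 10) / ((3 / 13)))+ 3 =sqrt(7410) / 30+ 3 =5.87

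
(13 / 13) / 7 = 1 / 7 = 0.14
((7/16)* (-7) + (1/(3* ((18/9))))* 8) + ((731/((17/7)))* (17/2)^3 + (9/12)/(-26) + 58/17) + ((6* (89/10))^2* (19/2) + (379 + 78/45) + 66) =56325783469/265200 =212389.83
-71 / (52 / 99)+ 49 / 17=-116945 / 884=-132.29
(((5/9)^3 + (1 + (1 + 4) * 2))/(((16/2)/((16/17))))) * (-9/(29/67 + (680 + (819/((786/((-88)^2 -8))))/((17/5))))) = -142959776/36877246083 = -0.00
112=112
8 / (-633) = -8 / 633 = -0.01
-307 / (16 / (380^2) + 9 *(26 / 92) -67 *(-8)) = -127451050 / 223576371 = -0.57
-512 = -512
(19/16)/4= 19/64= 0.30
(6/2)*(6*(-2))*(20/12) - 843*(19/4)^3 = -5785977/64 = -90405.89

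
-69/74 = -0.93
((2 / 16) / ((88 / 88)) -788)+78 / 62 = -195081 / 248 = -786.62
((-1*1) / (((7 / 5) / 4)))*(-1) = 20 / 7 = 2.86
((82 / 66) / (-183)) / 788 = -41 / 4758732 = -0.00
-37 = -37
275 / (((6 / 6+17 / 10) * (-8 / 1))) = -1375 / 108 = -12.73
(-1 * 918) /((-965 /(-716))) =-657288 /965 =-681.13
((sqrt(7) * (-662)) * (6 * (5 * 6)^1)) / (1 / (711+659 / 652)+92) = -3426.77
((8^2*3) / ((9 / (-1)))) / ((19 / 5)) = -320 / 57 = -5.61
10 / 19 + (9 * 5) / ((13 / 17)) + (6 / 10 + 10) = 86416 / 1235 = 69.97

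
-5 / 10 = -1 / 2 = -0.50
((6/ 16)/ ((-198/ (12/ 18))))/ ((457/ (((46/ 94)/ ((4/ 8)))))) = -23/ 8505684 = -0.00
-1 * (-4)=4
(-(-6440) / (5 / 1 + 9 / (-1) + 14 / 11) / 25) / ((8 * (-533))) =1771 / 79950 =0.02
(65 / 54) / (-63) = -65 / 3402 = -0.02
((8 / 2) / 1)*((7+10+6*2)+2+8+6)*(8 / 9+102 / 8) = 2455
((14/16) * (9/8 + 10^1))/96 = 623/6144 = 0.10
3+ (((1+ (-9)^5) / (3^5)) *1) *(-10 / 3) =812.99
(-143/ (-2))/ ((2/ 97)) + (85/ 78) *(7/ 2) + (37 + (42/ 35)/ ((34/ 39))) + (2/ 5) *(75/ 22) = 128039708/ 36465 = 3511.30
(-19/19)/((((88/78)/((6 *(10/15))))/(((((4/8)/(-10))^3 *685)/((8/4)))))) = 5343/35200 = 0.15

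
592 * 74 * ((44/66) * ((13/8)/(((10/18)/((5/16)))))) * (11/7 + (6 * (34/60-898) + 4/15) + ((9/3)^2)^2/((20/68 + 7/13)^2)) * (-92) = 66630828760639/5152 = 12933002476.83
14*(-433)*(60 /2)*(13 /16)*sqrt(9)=-1773135 /4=-443283.75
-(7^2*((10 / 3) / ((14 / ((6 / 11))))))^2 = -4900 / 121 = -40.50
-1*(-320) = 320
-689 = -689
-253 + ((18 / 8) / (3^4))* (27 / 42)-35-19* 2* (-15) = 282.02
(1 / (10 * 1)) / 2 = 1 / 20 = 0.05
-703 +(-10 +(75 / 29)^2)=-594008 / 841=-706.31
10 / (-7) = -10 / 7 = -1.43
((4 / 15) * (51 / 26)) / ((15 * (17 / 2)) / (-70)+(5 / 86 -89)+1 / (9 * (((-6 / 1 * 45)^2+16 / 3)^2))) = -489560671705504 / 84947614369114575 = -0.01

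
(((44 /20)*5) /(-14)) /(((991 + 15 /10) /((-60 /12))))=11 /2779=0.00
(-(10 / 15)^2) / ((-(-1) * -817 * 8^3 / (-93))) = -31 / 313728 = -0.00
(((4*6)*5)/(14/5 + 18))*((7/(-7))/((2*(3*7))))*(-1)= 25/182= 0.14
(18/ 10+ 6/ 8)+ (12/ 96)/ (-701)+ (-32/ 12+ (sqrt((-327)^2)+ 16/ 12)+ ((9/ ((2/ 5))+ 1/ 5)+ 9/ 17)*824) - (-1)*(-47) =19422.25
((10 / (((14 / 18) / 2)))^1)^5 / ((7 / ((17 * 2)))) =6424531200000 / 117649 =54607614.17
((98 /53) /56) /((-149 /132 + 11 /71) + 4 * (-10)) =-16401 /20352371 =-0.00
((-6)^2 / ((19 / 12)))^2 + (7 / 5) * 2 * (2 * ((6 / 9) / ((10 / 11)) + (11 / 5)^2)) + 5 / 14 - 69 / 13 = 543.22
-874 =-874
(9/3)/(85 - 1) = 1/28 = 0.04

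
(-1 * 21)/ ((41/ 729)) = -15309/ 41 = -373.39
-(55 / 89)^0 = -1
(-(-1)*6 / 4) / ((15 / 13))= 13 / 10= 1.30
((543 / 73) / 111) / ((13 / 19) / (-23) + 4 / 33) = 2610201 / 3562619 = 0.73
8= 8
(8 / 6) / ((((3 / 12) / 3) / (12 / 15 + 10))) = 864 / 5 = 172.80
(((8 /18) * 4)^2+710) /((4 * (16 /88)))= 317713 /324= 980.60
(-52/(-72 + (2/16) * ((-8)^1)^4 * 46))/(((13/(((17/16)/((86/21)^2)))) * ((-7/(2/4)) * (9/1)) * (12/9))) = 0.00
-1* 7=-7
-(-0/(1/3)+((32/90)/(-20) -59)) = 13279/225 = 59.02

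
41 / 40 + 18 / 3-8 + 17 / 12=53 / 120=0.44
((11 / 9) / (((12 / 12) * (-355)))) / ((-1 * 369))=0.00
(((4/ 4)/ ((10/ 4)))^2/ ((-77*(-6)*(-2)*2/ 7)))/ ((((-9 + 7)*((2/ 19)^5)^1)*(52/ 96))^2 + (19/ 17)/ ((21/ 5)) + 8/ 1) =-2188790654034957/ 29853081269879646350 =-0.00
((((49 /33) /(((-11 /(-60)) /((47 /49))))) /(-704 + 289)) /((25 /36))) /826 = -3384 /103693975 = -0.00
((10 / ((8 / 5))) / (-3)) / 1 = -25 / 12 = -2.08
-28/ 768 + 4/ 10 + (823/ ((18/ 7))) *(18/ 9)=1844567/ 2880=640.47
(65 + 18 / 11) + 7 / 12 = 8873 / 132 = 67.22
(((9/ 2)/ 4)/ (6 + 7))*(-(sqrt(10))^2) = -45/ 52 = -0.87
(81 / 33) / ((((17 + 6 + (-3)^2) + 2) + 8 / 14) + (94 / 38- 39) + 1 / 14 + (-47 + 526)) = 7182 / 1396043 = 0.01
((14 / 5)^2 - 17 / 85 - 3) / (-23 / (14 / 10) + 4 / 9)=-7308 / 25175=-0.29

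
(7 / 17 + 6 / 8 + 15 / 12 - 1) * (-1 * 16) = -384 / 17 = -22.59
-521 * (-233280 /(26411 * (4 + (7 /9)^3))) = 1029.37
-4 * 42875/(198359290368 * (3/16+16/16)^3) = -1372000/2657317134051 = -0.00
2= 2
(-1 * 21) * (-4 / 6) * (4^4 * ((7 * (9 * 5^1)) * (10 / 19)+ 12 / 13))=147581952 / 247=597497.78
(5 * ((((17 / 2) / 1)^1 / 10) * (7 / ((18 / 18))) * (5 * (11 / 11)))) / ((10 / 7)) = 833 / 8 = 104.12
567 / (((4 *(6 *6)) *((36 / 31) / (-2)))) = -217 / 32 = -6.78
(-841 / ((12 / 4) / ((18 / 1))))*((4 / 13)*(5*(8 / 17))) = -807360 / 221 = -3653.21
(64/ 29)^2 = 4096/ 841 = 4.87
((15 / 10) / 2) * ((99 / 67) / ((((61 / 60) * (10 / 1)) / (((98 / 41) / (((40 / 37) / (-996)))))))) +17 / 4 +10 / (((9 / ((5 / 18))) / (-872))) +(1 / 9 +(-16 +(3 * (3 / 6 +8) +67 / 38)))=-2545604613821 / 5157712260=-493.55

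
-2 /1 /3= -2 /3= -0.67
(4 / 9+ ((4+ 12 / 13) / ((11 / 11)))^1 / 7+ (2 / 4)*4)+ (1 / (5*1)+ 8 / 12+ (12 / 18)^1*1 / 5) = 4.15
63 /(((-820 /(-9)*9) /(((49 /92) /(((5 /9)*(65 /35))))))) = 194481 /4903600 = 0.04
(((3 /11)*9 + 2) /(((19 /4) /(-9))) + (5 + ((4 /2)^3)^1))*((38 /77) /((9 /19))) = 36214 /7623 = 4.75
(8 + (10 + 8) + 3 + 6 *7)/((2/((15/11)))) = 1065/22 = 48.41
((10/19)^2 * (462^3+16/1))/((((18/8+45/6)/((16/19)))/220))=138844490752000/267501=519042884.89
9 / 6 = 3 / 2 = 1.50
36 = 36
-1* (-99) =99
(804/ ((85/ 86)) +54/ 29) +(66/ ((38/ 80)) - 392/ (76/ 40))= 35030354/ 46835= 747.95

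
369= 369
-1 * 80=-80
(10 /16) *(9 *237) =10665 /8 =1333.12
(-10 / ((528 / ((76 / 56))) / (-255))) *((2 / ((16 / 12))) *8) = 24225 / 308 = 78.65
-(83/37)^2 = -6889/1369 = -5.03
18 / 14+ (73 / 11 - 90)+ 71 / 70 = -8917 / 110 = -81.06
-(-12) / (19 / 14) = 168 / 19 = 8.84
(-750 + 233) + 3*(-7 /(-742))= -54799 /106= -516.97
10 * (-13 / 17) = -130 / 17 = -7.65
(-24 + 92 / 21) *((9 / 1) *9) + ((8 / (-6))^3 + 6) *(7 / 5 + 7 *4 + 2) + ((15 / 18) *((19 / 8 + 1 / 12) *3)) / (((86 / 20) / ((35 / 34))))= -16288406573 / 11052720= -1473.70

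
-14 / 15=-0.93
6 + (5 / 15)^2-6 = 1 / 9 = 0.11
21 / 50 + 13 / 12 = 451 / 300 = 1.50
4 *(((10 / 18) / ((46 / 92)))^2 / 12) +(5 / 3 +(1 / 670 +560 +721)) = 208898203 / 162810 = 1283.08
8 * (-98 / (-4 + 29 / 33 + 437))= -12936 / 7159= -1.81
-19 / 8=-2.38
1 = 1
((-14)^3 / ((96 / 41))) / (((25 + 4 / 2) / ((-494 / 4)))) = 3473561 / 648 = 5360.43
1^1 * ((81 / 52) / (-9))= -9 / 52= -0.17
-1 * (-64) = 64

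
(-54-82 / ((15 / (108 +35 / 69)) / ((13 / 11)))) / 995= -8595932 / 11328075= -0.76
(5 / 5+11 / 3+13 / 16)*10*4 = 1315 / 6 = 219.17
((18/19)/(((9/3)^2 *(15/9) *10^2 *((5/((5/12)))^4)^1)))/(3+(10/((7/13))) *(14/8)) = 1/1165536000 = 0.00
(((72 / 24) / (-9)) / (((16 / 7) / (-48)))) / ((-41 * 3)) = -7 / 123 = -0.06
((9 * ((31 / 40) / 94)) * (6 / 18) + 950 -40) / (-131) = -3421693 / 492560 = -6.95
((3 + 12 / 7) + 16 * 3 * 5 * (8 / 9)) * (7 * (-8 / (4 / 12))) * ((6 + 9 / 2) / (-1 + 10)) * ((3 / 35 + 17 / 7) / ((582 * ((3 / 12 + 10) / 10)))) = -6447232 / 35793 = -180.13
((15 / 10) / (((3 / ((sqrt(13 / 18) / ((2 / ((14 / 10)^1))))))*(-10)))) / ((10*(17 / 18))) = -21*sqrt(26) / 34000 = -0.00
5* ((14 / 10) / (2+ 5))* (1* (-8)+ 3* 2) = -2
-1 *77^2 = -5929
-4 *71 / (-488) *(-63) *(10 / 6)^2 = -12425 / 122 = -101.84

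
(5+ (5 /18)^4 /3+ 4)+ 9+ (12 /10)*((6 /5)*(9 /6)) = 158739337 /7873200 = 20.16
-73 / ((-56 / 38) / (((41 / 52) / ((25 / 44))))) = 625537 / 9100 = 68.74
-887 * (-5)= 4435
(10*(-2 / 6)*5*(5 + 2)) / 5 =-70 / 3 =-23.33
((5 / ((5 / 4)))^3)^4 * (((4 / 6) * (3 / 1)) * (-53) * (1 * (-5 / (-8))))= -1111490560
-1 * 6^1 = -6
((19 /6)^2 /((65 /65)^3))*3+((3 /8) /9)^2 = 17329 /576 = 30.09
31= 31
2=2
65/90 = 13/18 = 0.72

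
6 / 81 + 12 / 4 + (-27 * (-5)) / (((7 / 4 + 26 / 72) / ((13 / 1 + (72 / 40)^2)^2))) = 1081686121 / 64125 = 16868.40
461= 461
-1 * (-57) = 57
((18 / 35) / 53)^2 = 324 / 3441025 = 0.00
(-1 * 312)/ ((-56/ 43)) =1677/ 7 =239.57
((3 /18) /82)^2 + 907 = 219552049 /242064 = 907.00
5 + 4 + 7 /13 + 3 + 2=189 /13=14.54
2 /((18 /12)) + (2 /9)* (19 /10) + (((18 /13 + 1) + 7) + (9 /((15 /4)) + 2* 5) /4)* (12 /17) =10.57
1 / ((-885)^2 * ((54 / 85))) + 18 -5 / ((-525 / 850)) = 1545146399 / 59211810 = 26.10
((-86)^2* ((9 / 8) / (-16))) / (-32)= 16641 / 1024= 16.25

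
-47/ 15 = -3.13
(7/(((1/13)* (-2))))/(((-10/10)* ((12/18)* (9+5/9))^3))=1791153/10176896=0.18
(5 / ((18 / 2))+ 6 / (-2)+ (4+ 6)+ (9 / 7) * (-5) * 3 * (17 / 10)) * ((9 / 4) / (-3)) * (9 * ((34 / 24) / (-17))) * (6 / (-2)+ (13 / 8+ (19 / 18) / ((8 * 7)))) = 4345693 / 225792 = 19.25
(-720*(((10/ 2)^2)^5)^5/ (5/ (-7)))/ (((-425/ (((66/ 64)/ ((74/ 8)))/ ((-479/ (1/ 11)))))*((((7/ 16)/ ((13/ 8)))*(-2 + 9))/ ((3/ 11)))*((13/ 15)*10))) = 1726618847897043451666831970214843750/ 23199407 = 74425128534407946361164830000.00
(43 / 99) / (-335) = -43 / 33165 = -0.00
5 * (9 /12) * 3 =45 /4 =11.25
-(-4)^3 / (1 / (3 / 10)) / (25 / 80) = 1536 / 25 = 61.44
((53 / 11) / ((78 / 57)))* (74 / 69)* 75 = 931475 / 3289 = 283.21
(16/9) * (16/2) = 128/9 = 14.22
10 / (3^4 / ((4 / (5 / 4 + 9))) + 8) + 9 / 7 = 32161 / 24143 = 1.33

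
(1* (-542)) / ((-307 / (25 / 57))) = 13550 / 17499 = 0.77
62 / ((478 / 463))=14353 / 239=60.05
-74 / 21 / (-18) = 37 / 189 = 0.20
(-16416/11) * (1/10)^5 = -513/34375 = -0.01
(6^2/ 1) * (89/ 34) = 1602/ 17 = 94.24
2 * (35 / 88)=35 / 44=0.80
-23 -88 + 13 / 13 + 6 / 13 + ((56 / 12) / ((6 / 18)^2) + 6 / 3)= -852 / 13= -65.54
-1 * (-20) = 20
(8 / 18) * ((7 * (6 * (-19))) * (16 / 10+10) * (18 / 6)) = -61712 / 5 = -12342.40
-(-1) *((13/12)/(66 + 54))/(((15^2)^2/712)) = 1157/9112500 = 0.00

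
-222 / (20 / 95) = -2109 / 2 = -1054.50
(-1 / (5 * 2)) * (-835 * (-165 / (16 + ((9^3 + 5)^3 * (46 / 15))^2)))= -6199875 / 661792770433639841312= -0.00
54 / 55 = 0.98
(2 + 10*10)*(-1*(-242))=24684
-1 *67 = -67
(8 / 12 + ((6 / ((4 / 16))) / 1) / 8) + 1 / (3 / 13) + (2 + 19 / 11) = 129 / 11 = 11.73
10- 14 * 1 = -4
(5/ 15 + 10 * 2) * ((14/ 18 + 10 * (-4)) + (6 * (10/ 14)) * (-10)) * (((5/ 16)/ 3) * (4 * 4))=-1577155/ 567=-2781.58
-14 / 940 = -7 / 470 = -0.01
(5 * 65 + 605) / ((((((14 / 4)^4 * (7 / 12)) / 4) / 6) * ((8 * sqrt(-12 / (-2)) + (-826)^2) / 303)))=1130009460480 / 9979167821791 - 649244160 * sqrt(6) / 488979223267759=0.11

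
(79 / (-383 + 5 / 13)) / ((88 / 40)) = -5135 / 54714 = -0.09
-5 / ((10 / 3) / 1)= -3 / 2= -1.50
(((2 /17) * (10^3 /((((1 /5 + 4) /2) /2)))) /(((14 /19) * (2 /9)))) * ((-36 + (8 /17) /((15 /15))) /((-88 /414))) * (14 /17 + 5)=160348410000 /240737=666072.98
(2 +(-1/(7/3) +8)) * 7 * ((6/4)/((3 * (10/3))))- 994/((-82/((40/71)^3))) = 50502881/4133620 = 12.22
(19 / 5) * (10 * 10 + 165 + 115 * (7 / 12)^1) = 15143 / 12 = 1261.92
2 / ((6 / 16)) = 16 / 3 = 5.33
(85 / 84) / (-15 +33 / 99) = -85 / 1232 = -0.07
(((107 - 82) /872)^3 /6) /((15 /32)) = 3125 /372968352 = 0.00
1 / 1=1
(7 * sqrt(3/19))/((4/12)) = 21 * sqrt(57)/19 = 8.34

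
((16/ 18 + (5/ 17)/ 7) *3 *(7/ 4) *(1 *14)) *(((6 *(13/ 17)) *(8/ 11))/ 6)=38.05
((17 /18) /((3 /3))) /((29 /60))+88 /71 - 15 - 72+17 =-412664 /6177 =-66.81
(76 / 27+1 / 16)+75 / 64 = 6997 / 1728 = 4.05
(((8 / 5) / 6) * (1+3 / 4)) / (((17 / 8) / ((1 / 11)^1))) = 56 / 2805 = 0.02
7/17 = 0.41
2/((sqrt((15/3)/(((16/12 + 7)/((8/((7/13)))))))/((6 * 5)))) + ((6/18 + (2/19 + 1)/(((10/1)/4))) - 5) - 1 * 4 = -2344/285 + 5 * sqrt(2730)/13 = 11.87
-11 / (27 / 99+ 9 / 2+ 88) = -242 / 2041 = -0.12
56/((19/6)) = 336/19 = 17.68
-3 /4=-0.75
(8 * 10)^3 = 512000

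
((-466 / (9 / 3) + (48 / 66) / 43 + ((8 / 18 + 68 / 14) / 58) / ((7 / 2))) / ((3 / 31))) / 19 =-29120830840 / 344804229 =-84.46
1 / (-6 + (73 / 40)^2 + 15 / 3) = 0.43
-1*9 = -9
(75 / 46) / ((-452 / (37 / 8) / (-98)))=135975 / 83168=1.63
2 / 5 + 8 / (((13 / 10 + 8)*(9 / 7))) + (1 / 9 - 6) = -20171 / 4185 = -4.82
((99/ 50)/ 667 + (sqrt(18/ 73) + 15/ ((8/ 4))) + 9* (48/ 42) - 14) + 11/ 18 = 3* sqrt(146)/ 73 + 9244187/ 2101050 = 4.90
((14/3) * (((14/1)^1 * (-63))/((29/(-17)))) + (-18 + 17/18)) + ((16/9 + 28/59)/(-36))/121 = 80351833501/33539022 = 2395.77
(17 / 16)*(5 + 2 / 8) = 357 / 64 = 5.58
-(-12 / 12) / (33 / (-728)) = -728 / 33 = -22.06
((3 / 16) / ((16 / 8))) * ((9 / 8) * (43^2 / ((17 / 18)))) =449307 / 2176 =206.48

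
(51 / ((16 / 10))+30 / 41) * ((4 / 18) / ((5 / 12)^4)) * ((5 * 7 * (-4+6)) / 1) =17248896 / 1025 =16828.19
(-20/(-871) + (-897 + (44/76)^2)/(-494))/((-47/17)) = -14359764/21598991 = -0.66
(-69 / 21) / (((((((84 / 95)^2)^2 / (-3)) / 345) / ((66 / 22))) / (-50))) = -5385922578125 / 6453888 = -834523.71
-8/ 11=-0.73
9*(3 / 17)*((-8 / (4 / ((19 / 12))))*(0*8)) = 0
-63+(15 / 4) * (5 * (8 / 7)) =-291 / 7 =-41.57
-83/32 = -2.59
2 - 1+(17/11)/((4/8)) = 45/11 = 4.09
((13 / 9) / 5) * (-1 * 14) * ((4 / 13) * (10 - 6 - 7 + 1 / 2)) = 28 / 9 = 3.11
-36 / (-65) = 36 / 65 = 0.55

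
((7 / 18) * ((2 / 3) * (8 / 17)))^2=3136 / 210681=0.01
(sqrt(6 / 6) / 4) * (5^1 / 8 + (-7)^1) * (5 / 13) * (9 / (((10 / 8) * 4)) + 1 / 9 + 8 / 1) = -6.08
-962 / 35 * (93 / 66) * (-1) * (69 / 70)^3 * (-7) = -4898397699 / 18865000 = -259.66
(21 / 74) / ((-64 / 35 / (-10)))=3675 / 2368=1.55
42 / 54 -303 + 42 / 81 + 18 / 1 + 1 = -7633 / 27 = -282.70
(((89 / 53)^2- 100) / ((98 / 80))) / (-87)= 74280 / 81461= 0.91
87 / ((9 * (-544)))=-29 / 1632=-0.02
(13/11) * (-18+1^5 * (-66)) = -1092/11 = -99.27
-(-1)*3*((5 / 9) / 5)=1 / 3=0.33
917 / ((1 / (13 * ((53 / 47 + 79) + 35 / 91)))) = 45109981 / 47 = 959786.83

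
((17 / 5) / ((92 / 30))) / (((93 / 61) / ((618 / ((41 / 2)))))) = 640866 / 29233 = 21.92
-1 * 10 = -10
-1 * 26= -26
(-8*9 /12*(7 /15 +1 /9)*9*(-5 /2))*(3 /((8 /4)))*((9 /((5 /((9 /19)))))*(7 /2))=66339 /190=349.15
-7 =-7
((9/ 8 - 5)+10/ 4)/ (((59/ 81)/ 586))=-261063/ 236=-1106.20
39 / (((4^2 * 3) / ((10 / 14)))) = 65 / 112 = 0.58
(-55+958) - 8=895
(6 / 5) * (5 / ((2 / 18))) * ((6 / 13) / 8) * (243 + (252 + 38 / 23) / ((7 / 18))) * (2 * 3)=35024805 / 2093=16734.26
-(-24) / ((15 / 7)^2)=392 / 75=5.23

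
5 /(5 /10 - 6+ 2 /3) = -30 /29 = -1.03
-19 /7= -2.71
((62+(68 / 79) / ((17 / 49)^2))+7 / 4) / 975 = 380881 / 5237700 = 0.07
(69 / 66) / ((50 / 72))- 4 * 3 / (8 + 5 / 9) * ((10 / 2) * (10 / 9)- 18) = 474 / 25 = 18.96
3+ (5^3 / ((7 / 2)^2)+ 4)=843 / 49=17.20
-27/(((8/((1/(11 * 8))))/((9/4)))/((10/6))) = -405/2816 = -0.14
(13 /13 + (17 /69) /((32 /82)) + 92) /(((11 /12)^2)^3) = 6430378752 /40745903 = 157.82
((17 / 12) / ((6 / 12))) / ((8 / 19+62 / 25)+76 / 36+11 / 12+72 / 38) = 48450 / 133783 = 0.36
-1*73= -73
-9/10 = -0.90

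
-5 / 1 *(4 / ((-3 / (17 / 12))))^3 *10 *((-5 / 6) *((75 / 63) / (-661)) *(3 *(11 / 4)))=168884375 / 40476996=4.17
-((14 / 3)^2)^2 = -38416 / 81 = -474.27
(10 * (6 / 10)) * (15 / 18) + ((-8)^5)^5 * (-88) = 3324546003940230230441989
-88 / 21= -4.19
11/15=0.73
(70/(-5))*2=-28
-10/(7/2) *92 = -262.86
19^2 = 361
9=9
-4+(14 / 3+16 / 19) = 86 / 57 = 1.51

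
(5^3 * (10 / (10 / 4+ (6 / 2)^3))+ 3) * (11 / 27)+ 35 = 53.49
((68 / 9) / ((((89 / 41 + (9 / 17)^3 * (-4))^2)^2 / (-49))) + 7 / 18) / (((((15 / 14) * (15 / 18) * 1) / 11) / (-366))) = 268021.91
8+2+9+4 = 23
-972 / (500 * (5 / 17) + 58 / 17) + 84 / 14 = -588 / 1279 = -0.46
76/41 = 1.85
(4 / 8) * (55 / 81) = 55 / 162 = 0.34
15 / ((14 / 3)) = 3.21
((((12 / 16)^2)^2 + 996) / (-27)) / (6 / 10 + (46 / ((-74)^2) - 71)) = 0.52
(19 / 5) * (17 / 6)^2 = 5491 / 180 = 30.51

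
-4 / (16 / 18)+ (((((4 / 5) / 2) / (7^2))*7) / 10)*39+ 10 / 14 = -3.56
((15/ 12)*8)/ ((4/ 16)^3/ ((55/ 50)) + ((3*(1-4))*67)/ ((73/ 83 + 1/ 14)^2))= -4298008000/ 286591285339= -0.01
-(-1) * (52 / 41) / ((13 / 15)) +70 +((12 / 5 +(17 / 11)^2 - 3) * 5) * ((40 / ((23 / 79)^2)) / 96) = 1817436325 / 15746214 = 115.42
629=629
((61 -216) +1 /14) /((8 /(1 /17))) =-1.14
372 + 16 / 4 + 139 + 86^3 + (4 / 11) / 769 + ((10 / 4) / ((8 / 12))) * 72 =5387038023 / 8459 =636841.00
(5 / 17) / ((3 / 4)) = 20 / 51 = 0.39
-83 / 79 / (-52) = 83 / 4108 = 0.02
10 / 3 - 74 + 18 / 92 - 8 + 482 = 55687 / 138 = 403.53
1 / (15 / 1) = 1 / 15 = 0.07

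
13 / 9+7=76 / 9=8.44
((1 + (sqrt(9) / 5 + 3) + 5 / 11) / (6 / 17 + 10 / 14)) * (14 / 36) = 115787 / 62865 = 1.84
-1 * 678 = -678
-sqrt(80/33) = -4 *sqrt(165)/33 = -1.56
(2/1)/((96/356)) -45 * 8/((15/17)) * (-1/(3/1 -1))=2537/12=211.42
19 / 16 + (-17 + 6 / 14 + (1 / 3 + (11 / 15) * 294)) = 336923 / 1680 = 200.55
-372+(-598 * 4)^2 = 5721292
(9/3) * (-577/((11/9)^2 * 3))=-46737/121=-386.26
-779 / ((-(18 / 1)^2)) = 779 / 324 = 2.40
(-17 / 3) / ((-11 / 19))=323 / 33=9.79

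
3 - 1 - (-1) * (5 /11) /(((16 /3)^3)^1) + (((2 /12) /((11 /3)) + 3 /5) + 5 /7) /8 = 3426677 /1576960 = 2.17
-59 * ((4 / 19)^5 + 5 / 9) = -730992949 / 22284891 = -32.80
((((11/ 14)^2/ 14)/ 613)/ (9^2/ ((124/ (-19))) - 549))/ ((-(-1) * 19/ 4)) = -7502/ 278106425415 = -0.00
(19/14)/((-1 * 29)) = -19/406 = -0.05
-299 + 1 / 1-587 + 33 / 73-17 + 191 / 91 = -5975040 / 6643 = -899.45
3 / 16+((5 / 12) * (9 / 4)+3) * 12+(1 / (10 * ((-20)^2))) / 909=47.44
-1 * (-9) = 9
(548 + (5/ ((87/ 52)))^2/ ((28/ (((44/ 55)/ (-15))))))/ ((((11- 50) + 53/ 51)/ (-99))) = 370180729/ 259028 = 1429.11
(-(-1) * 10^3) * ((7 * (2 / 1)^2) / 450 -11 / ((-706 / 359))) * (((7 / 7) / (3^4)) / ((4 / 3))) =4492045 / 85779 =52.37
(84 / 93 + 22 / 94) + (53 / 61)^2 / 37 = 232223502 / 200595389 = 1.16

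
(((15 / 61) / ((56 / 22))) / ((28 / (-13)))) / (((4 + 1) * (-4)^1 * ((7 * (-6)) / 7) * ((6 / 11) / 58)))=-45617 / 1147776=-0.04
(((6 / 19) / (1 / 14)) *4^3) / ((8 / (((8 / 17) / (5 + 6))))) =5376 / 3553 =1.51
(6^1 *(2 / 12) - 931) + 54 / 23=-21336 / 23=-927.65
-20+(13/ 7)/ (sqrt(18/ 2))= -407/ 21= -19.38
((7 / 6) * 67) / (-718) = -469 / 4308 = -0.11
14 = 14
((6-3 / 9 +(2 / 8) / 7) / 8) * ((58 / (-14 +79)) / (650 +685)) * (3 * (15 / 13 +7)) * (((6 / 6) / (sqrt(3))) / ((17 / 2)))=736223 * sqrt(3) / 1610891100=0.00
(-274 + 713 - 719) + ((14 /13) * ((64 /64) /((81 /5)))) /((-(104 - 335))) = -280.00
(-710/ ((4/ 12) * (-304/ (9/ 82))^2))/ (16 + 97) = -86265/ 35109392896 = -0.00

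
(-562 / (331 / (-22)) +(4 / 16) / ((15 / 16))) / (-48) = -11674 / 14895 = -0.78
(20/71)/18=10/639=0.02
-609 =-609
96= 96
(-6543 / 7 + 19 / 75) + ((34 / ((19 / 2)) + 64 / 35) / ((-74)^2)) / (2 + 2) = -51043140563 / 54623100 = -934.46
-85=-85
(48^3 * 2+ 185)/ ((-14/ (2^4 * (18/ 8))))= -3984642/ 7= -569234.57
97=97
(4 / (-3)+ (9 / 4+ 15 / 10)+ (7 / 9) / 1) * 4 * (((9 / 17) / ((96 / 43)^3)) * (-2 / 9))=-9143305 / 67682304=-0.14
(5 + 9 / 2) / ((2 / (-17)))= -323 / 4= -80.75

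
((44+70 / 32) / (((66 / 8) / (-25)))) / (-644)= 18475 / 85008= 0.22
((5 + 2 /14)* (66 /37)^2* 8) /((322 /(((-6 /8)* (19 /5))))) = -8938512 /7714315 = -1.16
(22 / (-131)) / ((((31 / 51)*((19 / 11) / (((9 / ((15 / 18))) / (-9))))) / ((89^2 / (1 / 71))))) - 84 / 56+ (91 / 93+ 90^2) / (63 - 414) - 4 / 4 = 87686068454527 / 812484270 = 107923.40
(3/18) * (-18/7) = -3/7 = -0.43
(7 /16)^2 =49 /256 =0.19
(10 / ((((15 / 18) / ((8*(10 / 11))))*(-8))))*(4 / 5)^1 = -96 / 11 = -8.73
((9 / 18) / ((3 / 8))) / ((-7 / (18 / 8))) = -3 / 7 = -0.43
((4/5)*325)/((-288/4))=-65/18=-3.61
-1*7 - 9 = -16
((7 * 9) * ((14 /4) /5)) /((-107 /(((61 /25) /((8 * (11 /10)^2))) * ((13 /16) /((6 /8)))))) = -116571 /1035760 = -0.11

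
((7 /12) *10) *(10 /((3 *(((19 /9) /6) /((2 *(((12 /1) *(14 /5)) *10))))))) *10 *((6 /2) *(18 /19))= 381024000 /361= 1055468.14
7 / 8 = 0.88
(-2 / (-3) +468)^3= 102941904.30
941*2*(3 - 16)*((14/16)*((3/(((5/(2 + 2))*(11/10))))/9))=-171262/33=-5189.76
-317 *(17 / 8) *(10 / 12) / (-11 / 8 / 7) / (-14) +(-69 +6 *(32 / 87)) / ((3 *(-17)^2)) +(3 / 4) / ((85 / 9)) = -564558551 / 2765730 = -204.13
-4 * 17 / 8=-17 / 2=-8.50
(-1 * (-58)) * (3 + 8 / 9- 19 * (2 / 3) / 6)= 928 / 9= 103.11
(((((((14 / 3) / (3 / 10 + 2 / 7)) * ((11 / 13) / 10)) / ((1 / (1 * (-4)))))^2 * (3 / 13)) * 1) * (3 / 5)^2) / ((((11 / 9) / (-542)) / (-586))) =14495242519296 / 92328925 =156995.68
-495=-495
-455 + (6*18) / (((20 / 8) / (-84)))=-20419 / 5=-4083.80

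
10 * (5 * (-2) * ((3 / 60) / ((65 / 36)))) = -36 / 13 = -2.77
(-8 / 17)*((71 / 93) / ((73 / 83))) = -47144 / 115413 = -0.41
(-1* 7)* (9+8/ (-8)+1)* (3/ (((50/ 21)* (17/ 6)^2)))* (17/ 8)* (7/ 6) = -83349/ 3400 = -24.51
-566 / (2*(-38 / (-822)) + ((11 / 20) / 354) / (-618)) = -339280368480 / 55420733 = -6121.90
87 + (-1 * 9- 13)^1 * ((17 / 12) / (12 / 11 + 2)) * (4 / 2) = 401 / 6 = 66.83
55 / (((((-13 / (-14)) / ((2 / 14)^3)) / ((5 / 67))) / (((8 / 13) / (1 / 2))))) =8800 / 554827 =0.02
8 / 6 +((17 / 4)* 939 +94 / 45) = 718951 / 180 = 3994.17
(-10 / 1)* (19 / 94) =-95 / 47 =-2.02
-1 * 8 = -8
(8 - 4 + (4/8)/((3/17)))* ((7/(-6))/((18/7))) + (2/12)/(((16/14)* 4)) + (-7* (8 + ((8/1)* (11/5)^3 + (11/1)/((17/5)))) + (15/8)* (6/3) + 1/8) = -7426148983/11016000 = -674.12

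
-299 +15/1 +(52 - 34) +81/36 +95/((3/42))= 4265/4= 1066.25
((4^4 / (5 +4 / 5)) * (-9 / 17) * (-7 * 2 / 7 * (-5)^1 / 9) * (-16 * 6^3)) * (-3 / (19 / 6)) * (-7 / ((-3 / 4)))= -7431782400 / 9367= -793400.49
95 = 95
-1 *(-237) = 237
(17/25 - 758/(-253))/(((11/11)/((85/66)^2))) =6.10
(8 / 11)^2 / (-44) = -16 / 1331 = -0.01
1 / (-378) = -1 / 378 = -0.00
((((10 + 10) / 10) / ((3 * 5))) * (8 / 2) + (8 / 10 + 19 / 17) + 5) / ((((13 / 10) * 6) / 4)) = 3.82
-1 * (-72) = 72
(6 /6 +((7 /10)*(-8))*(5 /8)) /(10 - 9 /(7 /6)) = -35 /32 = -1.09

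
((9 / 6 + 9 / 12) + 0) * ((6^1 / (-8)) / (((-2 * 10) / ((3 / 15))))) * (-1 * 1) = -27 / 1600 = -0.02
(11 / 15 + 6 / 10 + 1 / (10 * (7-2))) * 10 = 203 / 15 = 13.53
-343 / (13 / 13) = -343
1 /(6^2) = 1 /36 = 0.03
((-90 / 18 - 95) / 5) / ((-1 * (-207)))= -20 / 207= -0.10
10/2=5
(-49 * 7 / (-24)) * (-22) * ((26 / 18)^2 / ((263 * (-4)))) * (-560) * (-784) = 17496759280 / 63909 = 273776.14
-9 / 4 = -2.25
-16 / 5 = -3.20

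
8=8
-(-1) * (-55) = -55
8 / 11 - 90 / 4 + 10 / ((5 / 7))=-171 / 22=-7.77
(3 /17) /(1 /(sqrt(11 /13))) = 0.16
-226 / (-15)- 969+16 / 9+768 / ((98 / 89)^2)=-34438207 / 108045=-318.74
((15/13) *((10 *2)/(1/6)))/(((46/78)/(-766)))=-179843.48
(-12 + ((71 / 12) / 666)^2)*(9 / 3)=-36.00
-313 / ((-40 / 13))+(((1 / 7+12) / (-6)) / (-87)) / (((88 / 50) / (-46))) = 81285943 / 803880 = 101.12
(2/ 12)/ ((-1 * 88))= -1/ 528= -0.00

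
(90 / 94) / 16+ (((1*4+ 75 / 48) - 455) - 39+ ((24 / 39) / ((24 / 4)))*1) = -3580033 / 7332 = -488.28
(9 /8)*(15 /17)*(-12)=-405 /34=-11.91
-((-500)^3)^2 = -15625000000000000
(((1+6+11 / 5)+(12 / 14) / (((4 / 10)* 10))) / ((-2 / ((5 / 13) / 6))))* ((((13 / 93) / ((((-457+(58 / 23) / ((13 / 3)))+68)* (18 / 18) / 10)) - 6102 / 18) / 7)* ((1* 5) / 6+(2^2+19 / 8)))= 417435498296483 / 3962921481792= 105.34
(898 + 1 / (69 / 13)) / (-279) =-61975 / 19251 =-3.22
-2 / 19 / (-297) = 2 / 5643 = 0.00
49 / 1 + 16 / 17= 849 / 17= 49.94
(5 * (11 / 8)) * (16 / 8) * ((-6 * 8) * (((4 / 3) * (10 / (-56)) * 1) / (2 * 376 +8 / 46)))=253 / 1211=0.21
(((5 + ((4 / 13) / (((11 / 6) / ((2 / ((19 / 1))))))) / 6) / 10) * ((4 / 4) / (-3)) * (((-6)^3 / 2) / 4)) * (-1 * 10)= -122337 / 2717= -45.03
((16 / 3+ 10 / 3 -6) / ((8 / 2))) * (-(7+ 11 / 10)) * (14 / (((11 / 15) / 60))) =-68040 / 11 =-6185.45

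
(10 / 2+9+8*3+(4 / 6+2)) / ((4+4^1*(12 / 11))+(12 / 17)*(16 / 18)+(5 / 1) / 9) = 68442 / 16067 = 4.26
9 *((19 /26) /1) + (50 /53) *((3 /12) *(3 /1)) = 5019 /689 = 7.28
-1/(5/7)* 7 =-49/5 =-9.80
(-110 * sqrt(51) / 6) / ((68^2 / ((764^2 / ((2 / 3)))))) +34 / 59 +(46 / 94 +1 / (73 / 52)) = 359911 / 202429-2006455 * sqrt(51) / 578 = -24788.80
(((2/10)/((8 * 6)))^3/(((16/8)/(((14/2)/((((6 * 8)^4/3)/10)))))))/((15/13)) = 91/73383542784000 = 0.00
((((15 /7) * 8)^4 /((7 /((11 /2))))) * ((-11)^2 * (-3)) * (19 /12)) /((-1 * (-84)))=-54624240000 /117649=-464298.38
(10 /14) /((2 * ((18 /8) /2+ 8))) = 20 /511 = 0.04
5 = 5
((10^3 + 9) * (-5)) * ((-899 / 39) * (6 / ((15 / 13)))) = 1814182 / 3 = 604727.33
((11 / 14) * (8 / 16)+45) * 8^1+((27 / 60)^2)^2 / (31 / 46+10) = 363.15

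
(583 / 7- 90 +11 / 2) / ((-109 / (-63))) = -153 / 218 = -0.70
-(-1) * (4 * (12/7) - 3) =27/7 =3.86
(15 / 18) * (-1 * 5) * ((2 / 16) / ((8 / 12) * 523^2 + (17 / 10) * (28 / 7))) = -125 / 43766272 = -0.00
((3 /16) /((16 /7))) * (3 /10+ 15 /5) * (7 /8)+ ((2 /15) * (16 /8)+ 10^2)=6174937 /61440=100.50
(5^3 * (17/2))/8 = 2125/16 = 132.81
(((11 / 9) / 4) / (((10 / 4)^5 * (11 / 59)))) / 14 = 236 / 196875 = 0.00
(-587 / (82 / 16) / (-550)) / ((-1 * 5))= -2348 / 56375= -0.04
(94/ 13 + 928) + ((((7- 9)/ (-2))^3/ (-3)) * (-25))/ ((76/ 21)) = 937.53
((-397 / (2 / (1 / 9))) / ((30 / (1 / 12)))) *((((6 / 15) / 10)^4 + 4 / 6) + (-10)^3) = 464924217559 / 7593750000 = 61.22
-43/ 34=-1.26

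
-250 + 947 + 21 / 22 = 15355 / 22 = 697.95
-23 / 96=-0.24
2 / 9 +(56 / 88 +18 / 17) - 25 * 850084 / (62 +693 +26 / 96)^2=-78166641438157 / 2211933255147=-35.34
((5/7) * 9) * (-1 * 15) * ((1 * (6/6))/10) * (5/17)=-675/238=-2.84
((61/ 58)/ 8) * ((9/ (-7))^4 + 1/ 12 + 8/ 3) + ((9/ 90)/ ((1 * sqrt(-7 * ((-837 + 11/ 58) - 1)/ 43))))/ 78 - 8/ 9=-6742453/ 40106304 + sqrt(848336594)/ 265317780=-0.17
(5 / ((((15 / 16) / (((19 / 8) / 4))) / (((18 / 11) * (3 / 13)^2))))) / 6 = 171 / 3718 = 0.05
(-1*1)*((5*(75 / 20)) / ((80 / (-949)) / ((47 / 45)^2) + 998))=-157225575 / 8367945272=-0.02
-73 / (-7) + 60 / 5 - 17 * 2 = -81 / 7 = -11.57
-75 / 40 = -15 / 8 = -1.88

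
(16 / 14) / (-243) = -8 / 1701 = -0.00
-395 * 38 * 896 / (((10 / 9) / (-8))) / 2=48416256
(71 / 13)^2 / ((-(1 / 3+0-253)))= 15123 / 128102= 0.12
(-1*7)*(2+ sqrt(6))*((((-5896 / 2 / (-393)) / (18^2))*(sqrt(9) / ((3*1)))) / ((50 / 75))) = -5159*sqrt(6) / 21222-5159 / 10611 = -1.08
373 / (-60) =-373 / 60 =-6.22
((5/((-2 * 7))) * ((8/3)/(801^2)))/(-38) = 10/255998799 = 0.00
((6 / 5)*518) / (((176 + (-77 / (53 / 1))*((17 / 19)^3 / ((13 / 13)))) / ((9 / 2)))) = 564920958 / 35334695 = 15.99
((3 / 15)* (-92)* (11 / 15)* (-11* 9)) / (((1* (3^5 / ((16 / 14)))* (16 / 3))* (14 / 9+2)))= 2783 / 8400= 0.33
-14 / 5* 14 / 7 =-28 / 5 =-5.60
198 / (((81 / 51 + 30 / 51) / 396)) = 1332936 / 37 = 36025.30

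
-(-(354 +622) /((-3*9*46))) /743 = -488 /461403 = -0.00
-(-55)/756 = 0.07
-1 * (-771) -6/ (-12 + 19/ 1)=5391/ 7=770.14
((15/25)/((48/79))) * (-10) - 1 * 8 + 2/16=-71/4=-17.75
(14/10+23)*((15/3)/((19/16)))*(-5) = -9760/19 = -513.68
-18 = -18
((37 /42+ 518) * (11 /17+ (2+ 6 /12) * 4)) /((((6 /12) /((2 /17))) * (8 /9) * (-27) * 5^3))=-3944533 /9103500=-0.43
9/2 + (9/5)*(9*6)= 1017/10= 101.70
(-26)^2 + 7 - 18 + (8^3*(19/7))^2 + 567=94694352/49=1932537.80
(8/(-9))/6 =-4/27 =-0.15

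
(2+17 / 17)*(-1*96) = -288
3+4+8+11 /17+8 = 23.65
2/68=1/34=0.03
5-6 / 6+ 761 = 765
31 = 31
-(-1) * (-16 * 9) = -144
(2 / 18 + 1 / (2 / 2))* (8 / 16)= 0.56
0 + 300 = 300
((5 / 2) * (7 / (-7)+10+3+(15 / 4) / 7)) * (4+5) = 15795 / 56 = 282.05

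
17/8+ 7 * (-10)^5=-5599983/8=-699997.88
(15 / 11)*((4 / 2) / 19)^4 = 240 / 1433531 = 0.00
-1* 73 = -73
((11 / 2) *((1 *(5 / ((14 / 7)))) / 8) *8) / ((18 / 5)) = 275 / 72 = 3.82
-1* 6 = -6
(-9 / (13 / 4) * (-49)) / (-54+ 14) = -441 / 130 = -3.39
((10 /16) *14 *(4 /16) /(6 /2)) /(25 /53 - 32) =-1855 /80208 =-0.02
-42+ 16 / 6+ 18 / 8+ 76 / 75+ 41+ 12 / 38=5.25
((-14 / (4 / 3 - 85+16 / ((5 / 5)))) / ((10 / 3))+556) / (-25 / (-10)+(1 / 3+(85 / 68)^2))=3870192 / 30595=126.50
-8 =-8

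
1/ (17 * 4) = 1/ 68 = 0.01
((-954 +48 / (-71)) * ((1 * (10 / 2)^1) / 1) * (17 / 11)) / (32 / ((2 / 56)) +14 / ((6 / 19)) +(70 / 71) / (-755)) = -237267810 / 30243899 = -7.85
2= 2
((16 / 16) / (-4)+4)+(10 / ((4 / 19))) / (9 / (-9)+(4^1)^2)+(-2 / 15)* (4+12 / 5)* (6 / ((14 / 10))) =1369 / 420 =3.26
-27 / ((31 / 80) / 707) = -1527120 / 31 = -49261.94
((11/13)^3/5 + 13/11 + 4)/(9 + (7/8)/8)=41010304/70446805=0.58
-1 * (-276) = 276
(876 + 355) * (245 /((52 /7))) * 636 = 25821171.92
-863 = -863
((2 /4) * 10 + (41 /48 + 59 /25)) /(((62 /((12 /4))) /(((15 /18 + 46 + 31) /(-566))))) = -0.05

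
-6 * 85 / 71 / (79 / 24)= -12240 / 5609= -2.18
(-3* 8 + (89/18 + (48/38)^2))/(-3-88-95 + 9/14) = 158837/1686231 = 0.09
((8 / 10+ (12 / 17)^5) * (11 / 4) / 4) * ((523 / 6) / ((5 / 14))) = 69704953087 / 425957100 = 163.64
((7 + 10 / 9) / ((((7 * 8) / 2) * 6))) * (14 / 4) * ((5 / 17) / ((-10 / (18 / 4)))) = -73 / 3264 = -0.02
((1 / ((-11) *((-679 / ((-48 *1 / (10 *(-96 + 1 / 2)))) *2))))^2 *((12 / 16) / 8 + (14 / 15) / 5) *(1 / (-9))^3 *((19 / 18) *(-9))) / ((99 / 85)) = 217379 / 6119883214181092125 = 0.00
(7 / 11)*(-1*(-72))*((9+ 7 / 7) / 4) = 1260 / 11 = 114.55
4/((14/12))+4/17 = 436/119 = 3.66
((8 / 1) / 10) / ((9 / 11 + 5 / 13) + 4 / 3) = 429 / 1360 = 0.32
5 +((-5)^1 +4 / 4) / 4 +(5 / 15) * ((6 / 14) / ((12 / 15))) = 117 / 28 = 4.18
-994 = -994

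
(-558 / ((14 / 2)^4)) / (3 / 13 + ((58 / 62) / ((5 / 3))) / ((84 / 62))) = -72540 / 201341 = -0.36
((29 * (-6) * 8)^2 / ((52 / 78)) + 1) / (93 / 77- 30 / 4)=-447600538 / 969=-461920.06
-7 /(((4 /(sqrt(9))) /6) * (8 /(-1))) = 63 /16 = 3.94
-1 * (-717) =717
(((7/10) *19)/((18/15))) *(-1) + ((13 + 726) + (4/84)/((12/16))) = 183451/252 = 727.98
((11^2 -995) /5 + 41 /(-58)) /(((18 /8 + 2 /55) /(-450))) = 34543.11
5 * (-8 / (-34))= 20 / 17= 1.18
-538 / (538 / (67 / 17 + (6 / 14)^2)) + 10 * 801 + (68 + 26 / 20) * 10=7246163 / 833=8698.88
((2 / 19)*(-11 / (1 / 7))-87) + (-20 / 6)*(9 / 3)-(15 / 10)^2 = -8159 / 76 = -107.36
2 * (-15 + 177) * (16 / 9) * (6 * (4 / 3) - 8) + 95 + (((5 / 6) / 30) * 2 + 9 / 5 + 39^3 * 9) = 48057107 / 90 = 533967.86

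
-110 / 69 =-1.59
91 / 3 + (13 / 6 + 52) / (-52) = 703 / 24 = 29.29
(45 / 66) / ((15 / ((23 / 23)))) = 1 / 22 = 0.05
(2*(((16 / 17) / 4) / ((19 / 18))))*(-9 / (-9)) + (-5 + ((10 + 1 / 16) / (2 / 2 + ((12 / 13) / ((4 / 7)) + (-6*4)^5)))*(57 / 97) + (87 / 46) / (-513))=-48958224226381297 / 10741477001733216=-4.56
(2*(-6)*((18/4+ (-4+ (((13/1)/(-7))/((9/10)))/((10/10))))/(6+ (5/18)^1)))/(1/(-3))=-7092/791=-8.97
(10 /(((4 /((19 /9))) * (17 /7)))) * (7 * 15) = 228.19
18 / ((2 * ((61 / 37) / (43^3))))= 26475831 / 61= 434030.02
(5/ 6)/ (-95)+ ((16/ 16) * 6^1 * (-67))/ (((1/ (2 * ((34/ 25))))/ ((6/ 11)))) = -18698099/ 31350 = -596.43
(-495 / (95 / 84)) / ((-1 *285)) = 2772 / 1805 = 1.54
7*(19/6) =133/6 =22.17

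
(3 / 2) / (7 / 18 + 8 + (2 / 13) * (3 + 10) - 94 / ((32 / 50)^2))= -1728 / 252407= -0.01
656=656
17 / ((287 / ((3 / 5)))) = 51 / 1435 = 0.04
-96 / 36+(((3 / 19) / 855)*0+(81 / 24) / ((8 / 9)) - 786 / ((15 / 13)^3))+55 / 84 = -509.87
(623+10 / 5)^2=390625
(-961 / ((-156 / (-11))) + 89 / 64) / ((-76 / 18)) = 496995 / 31616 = 15.72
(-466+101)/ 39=-365/ 39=-9.36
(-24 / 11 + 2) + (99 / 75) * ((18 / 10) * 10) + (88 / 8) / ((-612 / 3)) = 23.52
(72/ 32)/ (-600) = -3/ 800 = -0.00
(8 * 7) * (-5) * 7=-1960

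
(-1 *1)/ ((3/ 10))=-10/ 3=-3.33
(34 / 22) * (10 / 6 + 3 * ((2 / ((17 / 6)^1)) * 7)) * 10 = 8410 / 33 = 254.85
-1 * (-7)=7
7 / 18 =0.39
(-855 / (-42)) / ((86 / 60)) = 4275 / 301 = 14.20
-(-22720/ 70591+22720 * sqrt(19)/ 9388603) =22720/ 70591 -22720 * sqrt(19)/ 9388603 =0.31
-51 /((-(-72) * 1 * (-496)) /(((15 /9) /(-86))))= -85 /3071232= -0.00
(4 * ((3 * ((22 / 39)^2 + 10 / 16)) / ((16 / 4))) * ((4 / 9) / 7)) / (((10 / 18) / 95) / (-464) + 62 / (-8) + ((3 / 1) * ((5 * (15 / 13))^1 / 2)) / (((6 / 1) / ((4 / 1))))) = -50590616 / 557772033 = -0.09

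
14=14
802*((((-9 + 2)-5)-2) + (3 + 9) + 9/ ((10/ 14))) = 42506/ 5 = 8501.20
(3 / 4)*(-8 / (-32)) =3 / 16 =0.19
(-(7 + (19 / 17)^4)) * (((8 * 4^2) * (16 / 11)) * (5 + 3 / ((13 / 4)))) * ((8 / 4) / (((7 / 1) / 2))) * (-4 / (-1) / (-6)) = 11714035712 / 3257319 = 3596.22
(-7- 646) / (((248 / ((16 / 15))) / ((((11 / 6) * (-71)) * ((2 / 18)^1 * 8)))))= 4079944 / 12555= 324.97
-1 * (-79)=79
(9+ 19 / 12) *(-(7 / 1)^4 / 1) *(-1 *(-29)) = -8842883 / 12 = -736906.92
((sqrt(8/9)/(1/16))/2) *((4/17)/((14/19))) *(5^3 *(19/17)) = 1444000 *sqrt(2)/6069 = 336.48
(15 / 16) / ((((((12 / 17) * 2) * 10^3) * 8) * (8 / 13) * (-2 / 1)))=-221 / 3276800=-0.00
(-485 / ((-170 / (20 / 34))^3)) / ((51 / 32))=0.00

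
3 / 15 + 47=236 / 5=47.20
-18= -18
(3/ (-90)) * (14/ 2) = -7/ 30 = -0.23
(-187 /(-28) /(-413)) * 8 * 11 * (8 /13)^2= -263296 /488579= -0.54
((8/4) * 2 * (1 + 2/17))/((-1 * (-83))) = 76/1411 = 0.05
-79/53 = -1.49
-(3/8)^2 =-9/64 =-0.14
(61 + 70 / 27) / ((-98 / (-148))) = 127058 / 1323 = 96.04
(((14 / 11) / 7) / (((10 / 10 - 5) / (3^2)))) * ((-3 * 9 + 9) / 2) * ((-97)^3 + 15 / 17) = -628374753 / 187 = -3360292.80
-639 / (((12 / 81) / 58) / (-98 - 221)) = 159607503 / 2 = 79803751.50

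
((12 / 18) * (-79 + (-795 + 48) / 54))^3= -237048.96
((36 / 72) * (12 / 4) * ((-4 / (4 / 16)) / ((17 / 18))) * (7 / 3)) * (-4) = 4032 / 17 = 237.18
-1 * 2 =-2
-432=-432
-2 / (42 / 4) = -4 / 21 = -0.19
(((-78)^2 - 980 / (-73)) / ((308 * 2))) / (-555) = -0.02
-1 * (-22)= 22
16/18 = 8/9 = 0.89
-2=-2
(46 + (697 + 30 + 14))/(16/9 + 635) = 7083/5731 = 1.24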